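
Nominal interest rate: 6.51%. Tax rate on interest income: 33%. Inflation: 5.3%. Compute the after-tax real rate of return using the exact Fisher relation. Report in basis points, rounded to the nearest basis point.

-89 basis points

After-tax nominal return = 6.51% × (1 − 0.33) = 4.3617%.
1 + r = 1.043617 / 1.05300 = 0.991089
After-tax real rate = 0.991089 − 1 → -89 basis points.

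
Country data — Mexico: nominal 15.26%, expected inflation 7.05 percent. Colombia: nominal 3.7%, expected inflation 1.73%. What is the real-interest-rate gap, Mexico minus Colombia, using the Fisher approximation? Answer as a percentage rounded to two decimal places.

6.24%

Mexico: 15.26% − 7.05% = 8.210%
Colombia: 3.7% − 1.73% = 1.970%
Differential = 6.240% → 6.24%.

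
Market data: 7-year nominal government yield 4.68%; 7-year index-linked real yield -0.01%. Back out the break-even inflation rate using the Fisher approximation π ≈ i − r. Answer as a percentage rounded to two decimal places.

π ≈ i − r = 4.68% − (-0.01%) → 4.69%.

4.69%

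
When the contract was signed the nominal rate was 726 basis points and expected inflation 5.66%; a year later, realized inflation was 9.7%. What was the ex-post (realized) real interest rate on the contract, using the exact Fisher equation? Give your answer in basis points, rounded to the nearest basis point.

Ex-post: (1 + 0.0726)/(1 + 0.0970) − 1 = -2.2242%
So the realized real rate is -222 basis points.

-222 basis points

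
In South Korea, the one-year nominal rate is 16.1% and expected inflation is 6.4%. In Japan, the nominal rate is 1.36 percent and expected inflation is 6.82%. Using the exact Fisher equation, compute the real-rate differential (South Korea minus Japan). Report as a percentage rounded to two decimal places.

South Korea: (1 + 0.1610)/(1 + 0.0640) − 1 = 9.1165%
Japan: (1 + 0.0136)/(1 + 0.0682) − 1 = -5.1114%
Differential = 9.1165% − (-5.1114%) = 14.2279% → 14.23%.

14.23%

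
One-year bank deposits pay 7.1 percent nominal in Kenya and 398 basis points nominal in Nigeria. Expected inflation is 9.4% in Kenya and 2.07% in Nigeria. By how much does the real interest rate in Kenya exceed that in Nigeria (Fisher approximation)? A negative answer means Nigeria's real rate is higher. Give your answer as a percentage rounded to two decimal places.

Kenya: 7.1% − 9.4% = -2.300%
Nigeria: 3.98% − 2.07% = 1.910%
Differential = -4.210% → -4.21%.

-4.21%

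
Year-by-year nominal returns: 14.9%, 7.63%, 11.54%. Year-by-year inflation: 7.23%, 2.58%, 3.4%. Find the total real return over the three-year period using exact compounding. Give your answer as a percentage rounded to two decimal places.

Nominal growth factor = 1.1490 × 1.0763 × 1.1154 = 1.379380
Price-level growth factor = 1.0723 × 1.0258 × 1.0340 = 1.137364
Real growth factor = 1.379380 / 1.137364 = 1.212787
Total real return = 1.212787 − 1 → 21.28%.

21.28%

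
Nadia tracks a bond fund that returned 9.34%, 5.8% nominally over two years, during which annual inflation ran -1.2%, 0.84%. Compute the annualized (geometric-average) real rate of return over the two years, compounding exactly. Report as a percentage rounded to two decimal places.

7.76%

Compound the nominal returns: 1.0934 × 1.0580 = 1.156817200.
Compound inflation: 0.9880 × 1.0084 = 0.996299200.
Deflate: 1.156817200 / 0.996299200 = 1.161114252.
Annualized real rate = 1.161114252^(1/2) − 1 = 7.75501% → 7.76%.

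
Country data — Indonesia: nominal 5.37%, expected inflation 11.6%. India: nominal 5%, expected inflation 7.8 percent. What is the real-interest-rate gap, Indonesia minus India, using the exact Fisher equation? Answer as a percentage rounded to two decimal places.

-2.99%

Indonesia: (1 + 0.0537)/(1 + 0.1160) − 1 = -5.58244%
India: (1 + 0.0500)/(1 + 0.0780) − 1 = -2.59740%
Differential = -5.58244% − (-2.59740%) = -2.98503% → -2.99%.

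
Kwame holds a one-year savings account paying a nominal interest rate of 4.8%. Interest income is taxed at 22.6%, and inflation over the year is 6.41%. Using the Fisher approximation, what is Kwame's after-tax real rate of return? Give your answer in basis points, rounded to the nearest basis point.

-269 basis points

After-tax nominal return = 4.8% × (1 − 0.226) = 3.7152%.
r ≈ 3.7152% − 6.41% → -269 basis points.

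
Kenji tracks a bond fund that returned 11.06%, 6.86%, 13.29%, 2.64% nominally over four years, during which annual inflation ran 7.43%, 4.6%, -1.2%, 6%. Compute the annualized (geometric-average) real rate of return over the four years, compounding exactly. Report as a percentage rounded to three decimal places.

4.062%

Nominal growth factor = 1.1106 × 1.0686 × 1.1329 × 1.0264 = 1.380006269
Price-level growth factor = 1.0743 × 1.0460 × 0.9880 × 1.0600 = 1.176847178
Real growth factor = 1.380006269 / 1.176847178 = 1.172629968
Annualized real rate = 1.172629968^(1/4) − 1 = 4.06154% → 4.062%.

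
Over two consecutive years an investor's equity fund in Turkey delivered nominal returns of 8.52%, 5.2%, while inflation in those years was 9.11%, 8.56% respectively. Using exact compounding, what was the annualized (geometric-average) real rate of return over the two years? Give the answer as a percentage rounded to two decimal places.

-1.83%

Compound the nominal returns: 1.0852 × 1.0520 = 1.14163040.
Compound inflation: 1.0911 × 1.0856 = 1.18449816.
Deflate: 1.14163040 / 1.18449816 = 0.96380935.
Annualized real rate = 0.96380935^(1/2) − 1 = -1.8262% → -1.83%.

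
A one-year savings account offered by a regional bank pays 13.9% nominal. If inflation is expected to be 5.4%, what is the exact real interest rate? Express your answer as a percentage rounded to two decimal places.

1 + r = 1.13900 / 1.05400 = 1.080645
r = 1.080645 − 1 = 8.0645%, i.e. 8.06%.

8.06%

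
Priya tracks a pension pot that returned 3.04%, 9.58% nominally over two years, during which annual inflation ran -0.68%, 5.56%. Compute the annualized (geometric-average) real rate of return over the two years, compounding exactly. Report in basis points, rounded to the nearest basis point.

378 basis points

Nominal growth factor = 1.0304 × 1.0958 = 1.12911232
Price-level growth factor = 0.9932 × 1.0556 = 1.04842192
Real growth factor = 1.12911232 / 1.04842192 = 1.07696367
Annualized real rate = 1.07696367^(1/2) − 1 = 3.7769% → 378 basis points.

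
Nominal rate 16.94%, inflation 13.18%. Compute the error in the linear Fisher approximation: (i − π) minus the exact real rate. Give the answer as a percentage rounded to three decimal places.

0.438%

Approximate: r ≈ 16.940% − 13.180% = 3.7600%
Exact: (1 + 0.1694)/(1 + 0.1318) − 1 = 3.3221%
Error = 3.7600% − 3.3221% = 0.4379% → 0.438%.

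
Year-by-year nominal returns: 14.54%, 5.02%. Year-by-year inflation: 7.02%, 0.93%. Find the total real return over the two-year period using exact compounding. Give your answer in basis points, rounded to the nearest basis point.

1136 basis points

Nominal growth factor = 1.1454 × 1.0502 = 1.202899
Price-level growth factor = 1.0702 × 1.0093 = 1.080153
Real growth factor = 1.202899 / 1.080153 = 1.113638
Total real return = 1.113638 − 1 → 1136 basis points.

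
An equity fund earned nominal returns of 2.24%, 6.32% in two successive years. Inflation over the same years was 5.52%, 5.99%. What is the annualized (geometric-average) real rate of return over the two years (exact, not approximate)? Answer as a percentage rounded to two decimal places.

Nominal growth factor = 1.0224 × 1.0632 = 1.08701568
Price-level growth factor = 1.0552 × 1.0599 = 1.11840648
Real growth factor = 1.08701568 / 1.11840648 = 0.97193257
Annualized real rate = 0.97193257^(1/2) − 1 = -1.4134% → -1.41%.

-1.41%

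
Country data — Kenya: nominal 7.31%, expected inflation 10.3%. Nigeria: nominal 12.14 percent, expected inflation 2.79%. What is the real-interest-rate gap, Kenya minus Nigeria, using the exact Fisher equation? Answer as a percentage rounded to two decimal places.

Kenya: (1 + 0.0731)/(1 + 0.1030) − 1 = -2.7108%
Nigeria: (1 + 0.1214)/(1 + 0.0279) − 1 = 9.0962%
Differential = -2.7108% − 9.0962% = -11.8070% → -11.81%.

-11.81%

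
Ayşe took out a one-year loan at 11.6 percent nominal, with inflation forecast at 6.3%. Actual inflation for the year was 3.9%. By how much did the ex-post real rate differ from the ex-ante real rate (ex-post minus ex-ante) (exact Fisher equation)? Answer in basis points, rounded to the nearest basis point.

Ex-ante: (1 + 0.1160)/(1 + 0.0630) − 1 = 4.9859%
Ex-post: (1 + 0.1160)/(1 + 0.0390) − 1 = 7.4110%
Difference (ex-post − ex-ante) = 2.4251% → 243 basis points.

243 basis points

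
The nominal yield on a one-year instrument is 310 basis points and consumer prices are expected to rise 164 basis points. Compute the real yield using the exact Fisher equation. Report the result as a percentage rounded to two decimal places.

1.44%

1 + r = 1.03100 / 1.01640 = 1.014364
r = 1.014364 − 1 = 1.4364%, i.e. 1.44%.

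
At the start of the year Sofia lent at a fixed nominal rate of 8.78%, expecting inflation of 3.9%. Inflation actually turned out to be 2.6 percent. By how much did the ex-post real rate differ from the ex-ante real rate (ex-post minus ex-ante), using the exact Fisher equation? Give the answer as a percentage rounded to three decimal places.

1.327%

Ex-ante: (1 + 0.0878)/(1 + 0.0390) − 1 = 4.6968%
Ex-post: (1 + 0.0878)/(1 + 0.0260) − 1 = 6.0234%
Difference (ex-post − ex-ante) = 1.3266% → 1.327%.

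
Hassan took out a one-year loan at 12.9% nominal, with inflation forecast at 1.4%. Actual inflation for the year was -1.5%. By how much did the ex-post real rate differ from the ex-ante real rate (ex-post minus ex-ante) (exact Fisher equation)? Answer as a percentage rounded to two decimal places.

3.28%

Ex-ante: (1 + 0.1290)/(1 + 0.0140) − 1 = 11.3412%
Ex-post: (1 + 0.1290)/(1 − 0.0150) − 1 = 14.6193%
Difference (ex-post − ex-ante) = 3.2781% → 3.28%.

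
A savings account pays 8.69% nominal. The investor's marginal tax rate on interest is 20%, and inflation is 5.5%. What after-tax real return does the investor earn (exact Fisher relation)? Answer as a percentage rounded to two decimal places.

1.38%

After-tax nominal return = 8.69% × (1 − 0.2) = 6.9520%.
1 + r = 1.06952 / 1.05500 = 1.013763
After-tax real rate = 1.013763 − 1 → 1.38%.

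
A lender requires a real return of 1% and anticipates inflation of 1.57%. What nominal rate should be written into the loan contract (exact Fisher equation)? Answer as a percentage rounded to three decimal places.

(1 + i) = (1 + r)(1 + π) = 1.01000 × 1.01570 = 1.025857
i = 1.025857 − 1, so the required nominal rate is 2.586%.

2.586%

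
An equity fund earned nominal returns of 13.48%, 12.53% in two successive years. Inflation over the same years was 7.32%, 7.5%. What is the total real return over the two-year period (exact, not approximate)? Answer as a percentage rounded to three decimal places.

10.687%

Compound the nominal returns: 1.1348 × 1.1253 = 1.2769904.
Compound inflation: 1.0732 × 1.0750 = 1.1536900.
Deflate: 1.2769904 / 1.1536900 = 1.1068748.
Total real return = 1.1068748 − 1 → 10.687%.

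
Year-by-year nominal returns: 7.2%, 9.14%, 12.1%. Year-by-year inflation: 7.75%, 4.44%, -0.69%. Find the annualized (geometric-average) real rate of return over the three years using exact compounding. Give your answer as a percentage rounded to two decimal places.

5.48%

Nominal growth factor = 1.0720 × 1.0914 × 1.1210 = 1.31154848
Price-level growth factor = 1.0775 × 1.0444 × 0.9931 = 1.11757615
Real growth factor = 1.31154848 / 1.11757615 = 1.17356520
Annualized real rate = 1.17356520^(1/3) − 1 = 5.4797% → 5.48%.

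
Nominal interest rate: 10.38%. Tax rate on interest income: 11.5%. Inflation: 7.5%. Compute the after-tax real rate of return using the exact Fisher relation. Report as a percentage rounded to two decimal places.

1.57%

After-tax nominal return = 10.38% × (1 − 0.115) = 9.1863%.
1 + r = 1.091863 / 1.07500 = 1.015687
After-tax real rate = 1.015687 − 1 → 1.57%.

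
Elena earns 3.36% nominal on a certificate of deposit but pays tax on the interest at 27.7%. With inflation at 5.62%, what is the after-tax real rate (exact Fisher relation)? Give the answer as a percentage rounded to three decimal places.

After-tax nominal return = 3.36% × (1 − 0.277) = 2.42928%.
1 + r = 1.0242928 / 1.05620 = 0.969791
After-tax real rate = 0.969791 − 1 → -3.021%.

-3.021%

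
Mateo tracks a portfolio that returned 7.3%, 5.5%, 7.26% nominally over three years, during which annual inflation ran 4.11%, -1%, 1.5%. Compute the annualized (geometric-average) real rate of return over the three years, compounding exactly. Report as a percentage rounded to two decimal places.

5.09%

Compound the nominal returns: 1.0730 × 1.0550 × 1.0726 = 1.21419929.
Compound inflation: 1.0411 × 0.9900 × 1.0150 = 1.04614934.
Deflate: 1.21419929 / 1.04614934 = 1.16063668.
Annualized real rate = 1.16063668^(1/3) − 1 = 5.0910% → 5.09%.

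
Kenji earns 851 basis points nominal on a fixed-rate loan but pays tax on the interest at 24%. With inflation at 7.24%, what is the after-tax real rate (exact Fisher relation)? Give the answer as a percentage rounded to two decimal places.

After-tax nominal return = 8.51% × (1 − 0.24) = 6.4676%.
1 + r = 1.064676 / 1.07240 = 0.992797
After-tax real rate = 0.992797 − 1 → -0.72%.

-0.72%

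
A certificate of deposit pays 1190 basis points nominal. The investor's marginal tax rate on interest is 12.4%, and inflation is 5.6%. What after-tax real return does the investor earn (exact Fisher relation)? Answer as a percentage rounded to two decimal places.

After-tax nominal return = 11.9% × (1 − 0.124) = 10.4244%.
1 + r = 1.104244 / 1.05600 = 1.045686
After-tax real rate = 1.045686 − 1 → 4.57%.

4.57%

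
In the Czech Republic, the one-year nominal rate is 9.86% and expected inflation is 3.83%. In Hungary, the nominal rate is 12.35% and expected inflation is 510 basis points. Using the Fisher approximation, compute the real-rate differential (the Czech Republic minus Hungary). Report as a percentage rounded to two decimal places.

-1.22%

The Czech Republic: 9.86% − 3.83% = 6.030%
Hungary: 12.35% − 5.1% = 7.250%
Differential = -1.220% → -1.22%.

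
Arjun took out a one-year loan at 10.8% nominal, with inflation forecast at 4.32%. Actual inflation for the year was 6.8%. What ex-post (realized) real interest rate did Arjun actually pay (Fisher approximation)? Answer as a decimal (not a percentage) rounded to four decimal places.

Ex-post: 10.8% − 6.8% = 4.000%
So the realized real rate is 0.0400.

0.0400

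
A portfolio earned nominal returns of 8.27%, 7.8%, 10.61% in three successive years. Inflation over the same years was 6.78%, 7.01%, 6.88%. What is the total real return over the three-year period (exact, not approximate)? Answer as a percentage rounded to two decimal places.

Nominal growth factor = 1.0827 × 1.0780 × 1.1061 = 1.290985
Price-level growth factor = 1.0678 × 1.0701 × 1.0688 = 1.221267
Real growth factor = 1.290985 / 1.221267 = 1.057087
Total real return = 1.057087 − 1 → 5.71%.

5.71%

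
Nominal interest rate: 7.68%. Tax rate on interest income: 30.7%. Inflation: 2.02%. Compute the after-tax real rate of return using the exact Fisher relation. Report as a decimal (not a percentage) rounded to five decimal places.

After-tax nominal return = 7.68% × (1 − 0.307) = 5.32224%.
1 + r = 1.0532224 / 1.02020 = 1.032369
After-tax real rate = 1.032369 − 1 → 0.03237.

0.03237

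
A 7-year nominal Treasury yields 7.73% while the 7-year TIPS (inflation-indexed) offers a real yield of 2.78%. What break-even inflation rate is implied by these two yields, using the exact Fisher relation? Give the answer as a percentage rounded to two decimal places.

(1 + π) = (1 + i)/(1 + r) = 1.07730 / 1.02780 = 1.048161
Break-even inflation = 1.048161 − 1 → 4.82%.

4.82%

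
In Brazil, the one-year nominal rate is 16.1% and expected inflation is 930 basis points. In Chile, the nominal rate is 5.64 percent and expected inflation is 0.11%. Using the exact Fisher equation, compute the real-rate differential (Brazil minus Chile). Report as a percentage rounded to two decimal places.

Brazil: (1 + 0.1610)/(1 + 0.0930) − 1 = 6.2214%
Chile: (1 + 0.0564)/(1 + 0.0011) − 1 = 5.5239%
Differential = 6.2214% − 5.5239% = 0.6975% → 0.70%.

0.70%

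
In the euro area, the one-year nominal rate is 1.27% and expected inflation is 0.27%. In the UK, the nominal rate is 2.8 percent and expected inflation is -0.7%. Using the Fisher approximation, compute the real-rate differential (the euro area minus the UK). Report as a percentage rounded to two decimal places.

The euro area: 1.27% − 0.27% = 1.000%
The UK: 2.8% − (-0.7%) = 3.500%
Differential = -2.500% → -2.50%.

-2.50%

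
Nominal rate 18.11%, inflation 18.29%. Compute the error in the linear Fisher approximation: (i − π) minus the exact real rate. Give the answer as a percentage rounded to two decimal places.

Approximate: r ≈ 18.110% − 18.290% = -0.1800%
Exact: (1 + 0.1811)/(1 + 0.1829) − 1 = -0.1522%
Error = -0.1800% − (-0.1522%) = -0.0278% → -0.03%.

-0.03%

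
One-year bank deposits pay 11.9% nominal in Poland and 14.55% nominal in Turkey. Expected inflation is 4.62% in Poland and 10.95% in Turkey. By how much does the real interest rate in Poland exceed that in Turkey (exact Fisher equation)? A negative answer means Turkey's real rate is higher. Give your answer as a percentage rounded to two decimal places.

Poland: (1 + 0.1190)/(1 + 0.0462) − 1 = 6.9585%
Turkey: (1 + 0.1455)/(1 + 0.1095) − 1 = 3.2447%
Differential = 6.9585% − 3.2447% = 3.7138% → 3.71%.

3.71%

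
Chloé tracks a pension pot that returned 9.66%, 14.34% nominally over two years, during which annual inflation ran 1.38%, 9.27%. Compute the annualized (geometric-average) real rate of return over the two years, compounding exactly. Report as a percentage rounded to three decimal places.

6.389%

Compound the nominal returns: 1.0966 × 1.1434 = 1.25385244.
Compound inflation: 1.0138 × 1.0927 = 1.10777926.
Deflate: 1.25385244 / 1.10777926 = 1.13186127.
Annualized real rate = 1.13186127^(1/2) − 1 = 6.3890% → 6.389%.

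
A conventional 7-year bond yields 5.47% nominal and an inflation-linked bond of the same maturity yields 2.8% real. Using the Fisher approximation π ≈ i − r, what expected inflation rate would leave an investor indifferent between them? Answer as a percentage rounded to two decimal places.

π ≈ i − r = 5.47% − 2.8% → 2.67%.

2.67%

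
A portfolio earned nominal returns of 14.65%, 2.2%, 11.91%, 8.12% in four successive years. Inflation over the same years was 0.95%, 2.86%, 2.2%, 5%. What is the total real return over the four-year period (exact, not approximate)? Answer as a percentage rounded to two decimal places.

Compound the nominal returns: 1.1465 × 1.0220 × 1.1191 × 1.0812 = 1.417751.
Compound inflation: 1.0095 × 1.0286 × 1.0220 × 1.0500 = 1.114277.
Deflate: 1.417751 / 1.114277 = 1.272351.
Total real return = 1.272351 − 1 → 27.24%.

27.24%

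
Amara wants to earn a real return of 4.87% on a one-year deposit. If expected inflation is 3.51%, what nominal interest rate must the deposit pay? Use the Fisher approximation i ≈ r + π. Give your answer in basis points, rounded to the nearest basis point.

838 basis points

i ≈ r + π = 4.87% + 3.51% = 838 basis points.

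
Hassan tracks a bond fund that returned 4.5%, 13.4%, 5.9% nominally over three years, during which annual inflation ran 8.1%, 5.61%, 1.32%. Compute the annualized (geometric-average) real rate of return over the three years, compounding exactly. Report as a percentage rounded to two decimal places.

Nominal growth factor = 1.0450 × 1.1340 × 1.0590 = 1.25494677
Price-level growth factor = 1.0810 × 1.0561 × 1.0132 = 1.15671380
Real growth factor = 1.25494677 / 1.15671380 = 1.08492418
Annualized real rate = 1.08492418^(1/3) − 1 = 2.7543% → 2.75%.

2.75%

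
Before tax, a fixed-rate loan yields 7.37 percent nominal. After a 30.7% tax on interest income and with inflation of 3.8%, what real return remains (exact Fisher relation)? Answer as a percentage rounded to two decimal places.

1.26%

After-tax nominal return = 7.37% × (1 − 0.307) = 5.10741%.
1 + r = 1.0510741 / 1.03800 = 1.012595
After-tax real rate = 1.012595 − 1 → 1.26%.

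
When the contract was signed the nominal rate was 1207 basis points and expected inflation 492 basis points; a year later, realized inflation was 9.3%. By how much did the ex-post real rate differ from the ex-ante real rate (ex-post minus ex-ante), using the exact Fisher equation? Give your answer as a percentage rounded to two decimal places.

-4.28%

Ex-ante: (1 + 0.1207)/(1 + 0.0492) − 1 = 6.8147%
Ex-post: (1 + 0.1207)/(1 + 0.0930) − 1 = 2.5343%
Difference (ex-post − ex-ante) = -4.2804% → -4.28%.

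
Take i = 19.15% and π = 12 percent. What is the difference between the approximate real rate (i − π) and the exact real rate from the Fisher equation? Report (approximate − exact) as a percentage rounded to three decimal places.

0.766%

Approximate: r ≈ 19.150% − 12.000% = 7.1500%
Exact: (1 + 0.1915)/(1 + 0.1200) − 1 = 6.3839%
Error = 7.1500% − 6.3839% = 0.7661% → 0.766%.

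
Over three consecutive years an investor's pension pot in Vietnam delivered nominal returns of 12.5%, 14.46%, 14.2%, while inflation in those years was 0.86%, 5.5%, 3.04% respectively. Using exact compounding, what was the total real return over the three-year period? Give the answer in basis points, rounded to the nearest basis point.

Compound the nominal returns: 1.1250 × 1.1446 × 1.1420 = 1.470525.
Compound inflation: 1.0086 × 1.0550 × 1.0304 = 1.096421.
Deflate: 1.470525 / 1.096421 = 1.341205.
Total real return = 1.341205 − 1 → 3412 basis points.

3412 basis points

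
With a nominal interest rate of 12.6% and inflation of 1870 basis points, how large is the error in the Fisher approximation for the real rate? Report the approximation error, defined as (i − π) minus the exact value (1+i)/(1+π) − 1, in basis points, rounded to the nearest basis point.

-96 basis points

Approximate: r ≈ 12.600% − 18.700% = -6.1000%
Exact: (1 + 0.1260)/(1 + 0.1870) − 1 = -5.1390%
Error = -6.1000% − (-5.1390%) = -0.9610% → -96 basis points.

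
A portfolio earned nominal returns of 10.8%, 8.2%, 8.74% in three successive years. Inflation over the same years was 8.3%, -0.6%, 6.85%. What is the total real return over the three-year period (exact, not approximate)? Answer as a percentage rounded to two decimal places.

13.34%

Nominal growth factor = 1.1080 × 1.0820 × 1.0874 = 1.303636
Price-level growth factor = 1.0830 × 0.9940 × 1.0685 = 1.150242
Real growth factor = 1.303636 / 1.150242 = 1.133358
Total real return = 1.133358 − 1 → 13.34%.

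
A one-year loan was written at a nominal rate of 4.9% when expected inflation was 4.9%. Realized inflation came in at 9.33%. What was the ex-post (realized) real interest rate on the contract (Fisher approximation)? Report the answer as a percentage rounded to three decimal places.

-4.430%

Ex-post: 4.9% − 9.33% = -4.430%
So the realized real rate is -4.430%.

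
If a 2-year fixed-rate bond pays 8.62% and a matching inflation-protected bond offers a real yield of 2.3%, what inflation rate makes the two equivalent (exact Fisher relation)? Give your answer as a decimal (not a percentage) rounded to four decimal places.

(1 + π) = (1 + i)/(1 + r) = 1.08620 / 1.02300 = 1.061779
Break-even inflation = 1.061779 − 1 → 0.0618.

0.0618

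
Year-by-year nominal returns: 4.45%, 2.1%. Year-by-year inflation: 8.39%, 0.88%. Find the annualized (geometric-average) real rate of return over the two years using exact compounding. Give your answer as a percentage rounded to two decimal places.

-1.24%

Compound the nominal returns: 1.0445 × 1.0210 = 1.06643450.
Compound inflation: 1.0839 × 1.0088 = 1.09343832.
Deflate: 1.06643450 / 1.09343832 = 0.97530376.
Annualized real rate = 0.97530376^(1/2) − 1 = -1.2425% → -1.24%.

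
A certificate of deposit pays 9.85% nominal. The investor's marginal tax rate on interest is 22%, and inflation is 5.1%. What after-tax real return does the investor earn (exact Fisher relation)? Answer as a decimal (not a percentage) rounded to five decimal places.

After-tax nominal return = 9.85% × (1 − 0.22) = 7.6830%.
1 + r = 1.07683 / 1.05100 = 1.024577
After-tax real rate = 1.024577 − 1 → 0.02458.

0.02458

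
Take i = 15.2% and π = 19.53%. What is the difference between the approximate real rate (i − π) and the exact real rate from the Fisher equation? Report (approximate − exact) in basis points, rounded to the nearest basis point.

Approximate: r ≈ 15.200% − 19.530% = -4.3300%
Exact: (1 + 0.1520)/(1 + 0.1953) − 1 = -3.6225%
Error = -4.3300% − (-3.6225%) = -0.7075% → -71 basis points.

-71 basis points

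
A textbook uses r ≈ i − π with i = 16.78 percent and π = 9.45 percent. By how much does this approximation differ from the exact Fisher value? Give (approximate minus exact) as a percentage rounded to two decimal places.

0.63%

Approximate: r ≈ 16.780% − 9.450% = 7.3300%
Exact: (1 + 0.1678)/(1 + 0.0945) − 1 = 6.6971%
Error = 7.3300% − 6.6971% = 0.6329% → 0.63%.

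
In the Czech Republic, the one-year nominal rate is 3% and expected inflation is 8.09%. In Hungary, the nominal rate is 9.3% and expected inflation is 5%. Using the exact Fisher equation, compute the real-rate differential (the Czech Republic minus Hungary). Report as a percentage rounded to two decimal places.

The Czech Republic: (1 + 0.0300)/(1 + 0.0809) − 1 = -4.7090%
Hungary: (1 + 0.0930)/(1 + 0.0500) − 1 = 4.0952%
Differential = -4.7090% − 4.0952% = -8.8043% → -8.80%.

-8.80%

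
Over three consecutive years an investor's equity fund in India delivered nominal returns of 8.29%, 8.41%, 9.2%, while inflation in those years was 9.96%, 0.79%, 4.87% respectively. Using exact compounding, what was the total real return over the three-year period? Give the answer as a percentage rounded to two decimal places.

10.30%

Nominal growth factor = 1.0829 × 1.0841 × 1.0920 = 1.281977
Price-level growth factor = 1.0996 × 1.0079 × 1.0487 = 1.162260
Real growth factor = 1.281977 / 1.162260 = 1.103004
Total real return = 1.103004 − 1 → 10.30%.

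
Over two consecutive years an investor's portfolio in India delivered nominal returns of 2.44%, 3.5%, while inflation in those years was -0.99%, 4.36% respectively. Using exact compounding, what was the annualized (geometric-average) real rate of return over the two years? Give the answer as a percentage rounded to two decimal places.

1.30%

Nominal growth factor = 1.0244 × 1.0350 = 1.06025400
Price-level growth factor = 0.9901 × 1.0436 = 1.03326836
Real growth factor = 1.06025400 / 1.03326836 = 1.02611678
Annualized real rate = 1.02611678^(1/2) − 1 = 1.2974% → 1.30%.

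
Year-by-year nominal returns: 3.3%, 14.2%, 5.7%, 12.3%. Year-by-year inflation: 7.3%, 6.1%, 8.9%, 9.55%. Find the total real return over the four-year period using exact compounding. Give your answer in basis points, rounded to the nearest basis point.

Compound the nominal returns: 1.0330 × 1.1420 × 1.0570 × 1.1230 = 1.400300.
Compound inflation: 1.0730 × 1.0610 × 1.0890 × 1.0955 = 1.358174.
Deflate: 1.400300 / 1.358174 = 1.031017.
Total real return = 1.031017 − 1 → 310 basis points.

310 basis points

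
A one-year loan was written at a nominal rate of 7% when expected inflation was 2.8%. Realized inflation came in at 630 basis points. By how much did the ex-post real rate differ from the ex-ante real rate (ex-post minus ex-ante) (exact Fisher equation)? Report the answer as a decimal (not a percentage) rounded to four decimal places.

-0.0343

Ex-ante: (1 + 0.0700)/(1 + 0.0280) − 1 = 4.0856%
Ex-post: (1 + 0.0700)/(1 + 0.0630) − 1 = 0.6585%
Difference (ex-post − ex-ante) = -3.4271% → -0.0343.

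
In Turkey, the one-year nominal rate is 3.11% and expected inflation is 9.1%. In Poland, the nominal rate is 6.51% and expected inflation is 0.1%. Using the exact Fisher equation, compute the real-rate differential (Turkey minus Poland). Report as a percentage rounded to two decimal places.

Turkey: (1 + 0.0311)/(1 + 0.0910) − 1 = -5.4904%
Poland: (1 + 0.0651)/(1 + 0.0010) − 1 = 6.4036%
Differential = -5.4904% − 6.4036% = -11.8940% → -11.89%.

-11.89%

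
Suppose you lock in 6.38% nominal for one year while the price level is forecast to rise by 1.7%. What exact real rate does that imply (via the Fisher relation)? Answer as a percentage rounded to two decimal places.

4.60%

By the Fisher relation, 1 + r = (1 + i)/(1 + π).
1 + r = 1.06380 / 1.01700 = 1.046018
r = 1.046018 − 1 = 4.6018%, i.e. 4.60%.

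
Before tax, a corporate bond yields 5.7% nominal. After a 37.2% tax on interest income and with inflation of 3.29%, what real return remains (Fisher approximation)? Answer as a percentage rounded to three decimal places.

After-tax nominal return = 5.7% × (1 − 0.372) = 3.5796%.
r ≈ 3.5796% − 3.29% → 0.290%.

0.290%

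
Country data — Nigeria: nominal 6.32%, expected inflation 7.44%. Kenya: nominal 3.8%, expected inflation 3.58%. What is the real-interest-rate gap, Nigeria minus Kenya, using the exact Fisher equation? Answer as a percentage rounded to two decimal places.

-1.25%

Nigeria: (1 + 0.0632)/(1 + 0.0744) − 1 = -1.0424%
Kenya: (1 + 0.0380)/(1 + 0.0358) − 1 = 0.2124%
Differential = -1.0424% − 0.2124% = -1.2548% → -1.25%.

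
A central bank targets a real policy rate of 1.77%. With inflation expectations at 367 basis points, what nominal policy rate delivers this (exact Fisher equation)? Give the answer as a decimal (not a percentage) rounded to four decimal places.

(1 + i) = (1 + r)(1 + π) = 1.01770 × 1.03670 = 1.05504959
i = 1.05504959 − 1, so the required nominal rate is 0.0550.

0.0550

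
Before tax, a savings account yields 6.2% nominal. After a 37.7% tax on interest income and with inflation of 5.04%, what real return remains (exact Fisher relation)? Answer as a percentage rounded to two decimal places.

After-tax nominal return = 6.2% × (1 − 0.377) = 3.8626%.
1 + r = 1.038626 / 1.05040 = 0.988791
After-tax real rate = 0.988791 − 1 → -1.12%.

-1.12%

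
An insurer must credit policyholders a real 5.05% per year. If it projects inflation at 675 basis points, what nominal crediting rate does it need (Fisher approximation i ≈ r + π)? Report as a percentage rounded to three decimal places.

i ≈ r + π = 5.05% + 6.75% = 11.800%.

11.800%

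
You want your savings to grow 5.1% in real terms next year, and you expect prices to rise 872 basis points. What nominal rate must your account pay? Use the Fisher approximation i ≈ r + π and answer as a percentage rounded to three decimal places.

13.820%

i ≈ r + π = 5.1% + 8.72% = 13.820%.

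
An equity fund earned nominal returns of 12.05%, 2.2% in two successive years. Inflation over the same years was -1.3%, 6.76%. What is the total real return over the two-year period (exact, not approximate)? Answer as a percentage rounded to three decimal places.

Compound the nominal returns: 1.1205 × 1.0220 = 1.145151.
Compound inflation: 0.9870 × 1.0676 = 1.053721.
Deflate: 1.145151 / 1.053721 = 1.086768.
Total real return = 1.086768 − 1 → 8.677%.

8.677%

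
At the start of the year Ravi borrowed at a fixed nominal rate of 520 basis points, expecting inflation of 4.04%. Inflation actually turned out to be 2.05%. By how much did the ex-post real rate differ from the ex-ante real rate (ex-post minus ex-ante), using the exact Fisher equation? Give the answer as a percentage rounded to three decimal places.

Ex-ante: (1 + 0.0520)/(1 + 0.0404) − 1 = 1.1150%
Ex-post: (1 + 0.0520)/(1 + 0.0205) − 1 = 3.0867%
Difference (ex-post − ex-ante) = 1.9718% → 1.972%.

1.972%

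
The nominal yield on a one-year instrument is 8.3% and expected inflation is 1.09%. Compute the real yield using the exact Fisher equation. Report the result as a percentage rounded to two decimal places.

7.13%

By the Fisher equation, 1 + r = (1 + i)/(1 + π).
1 + r = 1.08300 / 1.01090 = 1.071323
r = 1.071323 − 1 = 7.1323%, i.e. 7.13%.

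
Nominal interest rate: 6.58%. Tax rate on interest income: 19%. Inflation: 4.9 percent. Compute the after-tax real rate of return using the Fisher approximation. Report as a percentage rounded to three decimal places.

After-tax nominal return = 6.58% × (1 − 0.19) = 5.3298%.
r ≈ 5.3298% − 4.9% → 0.430%.

0.430%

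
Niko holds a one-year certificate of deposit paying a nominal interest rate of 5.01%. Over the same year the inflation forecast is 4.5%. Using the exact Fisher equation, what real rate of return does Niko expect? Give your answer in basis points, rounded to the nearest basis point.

49 basis points

1 + r = 1.05010 / 1.04500 = 1.004880
r = 1.004880 − 1 = 0.4880%, i.e. 49 basis points.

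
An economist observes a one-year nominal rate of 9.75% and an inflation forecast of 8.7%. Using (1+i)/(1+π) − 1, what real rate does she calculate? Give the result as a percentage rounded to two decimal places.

By the Fisher relation, 1 + r = (1 + i)/(1 + π).
1 + r = 1.09750 / 1.08700 = 1.009660
r = 1.009660 − 1 = 0.9660%, i.e. 0.97%.

0.97%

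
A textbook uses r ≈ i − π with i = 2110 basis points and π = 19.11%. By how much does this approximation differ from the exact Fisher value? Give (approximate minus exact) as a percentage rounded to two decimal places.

Approximate: r ≈ 21.100% − 19.110% = 1.9900%
Exact: (1 + 0.2110)/(1 + 0.1911) − 1 = 1.6707%
Error = 1.9900% − 1.6707% = 0.3193% → 0.32%.

0.32%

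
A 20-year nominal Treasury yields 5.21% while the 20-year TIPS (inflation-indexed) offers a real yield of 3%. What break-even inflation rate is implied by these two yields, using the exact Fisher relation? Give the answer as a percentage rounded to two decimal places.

(1 + π) = (1 + i)/(1 + r) = 1.05210 / 1.03000 = 1.021456
Break-even inflation = 1.021456 − 1 → 2.15%.

2.15%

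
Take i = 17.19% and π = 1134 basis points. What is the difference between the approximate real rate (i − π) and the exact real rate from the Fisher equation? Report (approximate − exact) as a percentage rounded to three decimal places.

Approximate: r ≈ 17.190% − 11.340% = 5.8500%
Exact: (1 + 0.1719)/(1 + 0.1134) − 1 = 5.2542%
Error = 5.8500% − 5.2542% = 0.5958% → 0.596%.

0.596%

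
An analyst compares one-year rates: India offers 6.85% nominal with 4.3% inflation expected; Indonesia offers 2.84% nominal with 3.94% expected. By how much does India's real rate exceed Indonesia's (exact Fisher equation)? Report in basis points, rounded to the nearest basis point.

India: (1 + 0.0685)/(1 + 0.0430) − 1 = 2.4449%
Indonesia: (1 + 0.0284)/(1 + 0.0394) − 1 = -1.0583%
Differential = 2.4449% − (-1.0583%) = 3.5032% → 350 basis points.

350 basis points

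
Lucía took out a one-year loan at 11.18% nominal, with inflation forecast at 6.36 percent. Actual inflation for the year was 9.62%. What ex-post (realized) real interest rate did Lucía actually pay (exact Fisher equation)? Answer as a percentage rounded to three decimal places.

Ex-post: (1 + 0.1118)/(1 + 0.0962) − 1 = 1.4231%
So the realized real rate is 1.423%.

1.423%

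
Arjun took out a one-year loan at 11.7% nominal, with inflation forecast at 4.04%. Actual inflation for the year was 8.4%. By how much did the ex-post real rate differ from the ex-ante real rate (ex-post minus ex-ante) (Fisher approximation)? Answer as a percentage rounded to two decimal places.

Ex-ante: 11.7% − 4.04% = 7.660%
Ex-post: 11.7% − 8.4% = 3.300%
Difference (ex-post − ex-ante) = -4.3600% → -4.36%.

-4.36%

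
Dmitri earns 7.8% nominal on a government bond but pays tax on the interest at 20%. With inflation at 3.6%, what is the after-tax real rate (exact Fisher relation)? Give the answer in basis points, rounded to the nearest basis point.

255 basis points

After-tax nominal return = 7.8% × (1 − 0.2) = 6.2400%.
1 + r = 1.06240 / 1.03600 = 1.025483
After-tax real rate = 1.025483 − 1 → 255 basis points.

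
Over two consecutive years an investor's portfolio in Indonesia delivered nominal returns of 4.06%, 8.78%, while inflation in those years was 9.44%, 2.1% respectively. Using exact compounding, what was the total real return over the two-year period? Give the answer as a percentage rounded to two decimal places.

1.31%

Nominal growth factor = 1.0406 × 1.0878 = 1.1319647
Price-level growth factor = 1.0944 × 1.0210 = 1.1173824
Real growth factor = 1.1319647 / 1.1173824 = 1.0130504
Total real return = 1.0130504 − 1 → 1.31%.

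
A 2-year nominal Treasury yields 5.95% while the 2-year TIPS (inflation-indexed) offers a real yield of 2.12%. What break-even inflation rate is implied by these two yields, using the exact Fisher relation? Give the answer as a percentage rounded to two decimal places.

(1 + π) = (1 + i)/(1 + r) = 1.05950 / 1.02120 = 1.037505
Break-even inflation = 1.037505 − 1 → 3.75%.

3.75%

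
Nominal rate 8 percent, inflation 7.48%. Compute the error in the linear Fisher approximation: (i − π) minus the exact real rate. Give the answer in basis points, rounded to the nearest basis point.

Approximate: r ≈ 8.000% − 7.480% = 0.5200%
Exact: (1 + 0.0800)/(1 + 0.0748) − 1 = 0.4838%
Error = 0.5200% − 0.4838% = 0.0362% → 4 basis points.

4 basis points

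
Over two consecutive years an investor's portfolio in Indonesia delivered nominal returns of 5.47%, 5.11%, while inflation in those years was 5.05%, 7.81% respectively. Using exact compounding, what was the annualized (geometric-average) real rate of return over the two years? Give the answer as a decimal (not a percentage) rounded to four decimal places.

Compound the nominal returns: 1.0547 × 1.0511 = 1.10859517.
Compound inflation: 1.0505 × 1.0781 = 1.13254405.
Deflate: 1.10859517 / 1.13254405 = 0.97885391.
Annualized real rate = 0.97885391^(1/2) − 1 = -1.0630% → -0.0106.

-0.0106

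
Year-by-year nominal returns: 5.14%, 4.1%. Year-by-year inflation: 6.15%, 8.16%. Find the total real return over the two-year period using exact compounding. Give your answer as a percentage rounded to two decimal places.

-4.67%

Compound the nominal returns: 1.0514 × 1.0410 = 1.094507.
Compound inflation: 1.0615 × 1.0816 = 1.148118.
Deflate: 1.094507 / 1.148118 = 0.953305.
Total real return = 0.953305 − 1 → -4.67%.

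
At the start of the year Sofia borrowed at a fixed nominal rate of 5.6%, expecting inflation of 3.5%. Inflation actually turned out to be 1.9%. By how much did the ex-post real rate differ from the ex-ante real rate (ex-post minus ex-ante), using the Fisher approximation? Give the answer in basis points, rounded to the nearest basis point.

Ex-ante: 5.6% − 3.5% = 2.100%
Ex-post: 5.6% − 1.9% = 3.700%
Difference (ex-post − ex-ante) = 1.6000% → 160 basis points.

160 basis points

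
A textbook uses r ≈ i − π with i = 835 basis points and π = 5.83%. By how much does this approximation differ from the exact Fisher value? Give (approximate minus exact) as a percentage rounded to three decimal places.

0.139%

Approximate: r ≈ 8.350% − 5.830% = 2.5200%
Exact: (1 + 0.0835)/(1 + 0.0583) − 1 = 2.3812%
Error = 2.5200% − 2.3812% = 0.1388% → 0.139%.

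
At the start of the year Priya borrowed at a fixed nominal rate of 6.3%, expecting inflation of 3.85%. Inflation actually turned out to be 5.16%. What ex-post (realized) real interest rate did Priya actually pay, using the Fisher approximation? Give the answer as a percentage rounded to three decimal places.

1.140%

Ex-post: 6.3% − 5.16% = 1.140%
So the realized real rate is 1.140%.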